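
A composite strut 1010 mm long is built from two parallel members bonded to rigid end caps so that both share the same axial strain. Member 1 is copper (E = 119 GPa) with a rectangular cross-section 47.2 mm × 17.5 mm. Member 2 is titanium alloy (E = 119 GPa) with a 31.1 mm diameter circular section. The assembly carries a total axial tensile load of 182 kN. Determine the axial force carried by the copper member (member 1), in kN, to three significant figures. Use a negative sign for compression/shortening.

94.8 kN

A_1 = 826 mm².
A_2 = 759.6 mm².
Equal strain + equilibrium ⇒ each member carries load in proportion to AE: A₁E₁ = 98290000 N, A₂E₂ = 90400000 N, ΣAE = 188700000 N.
F₁ = P·A₁E₁/ΣAE = 182000·98290000/188700000 = 94810 N.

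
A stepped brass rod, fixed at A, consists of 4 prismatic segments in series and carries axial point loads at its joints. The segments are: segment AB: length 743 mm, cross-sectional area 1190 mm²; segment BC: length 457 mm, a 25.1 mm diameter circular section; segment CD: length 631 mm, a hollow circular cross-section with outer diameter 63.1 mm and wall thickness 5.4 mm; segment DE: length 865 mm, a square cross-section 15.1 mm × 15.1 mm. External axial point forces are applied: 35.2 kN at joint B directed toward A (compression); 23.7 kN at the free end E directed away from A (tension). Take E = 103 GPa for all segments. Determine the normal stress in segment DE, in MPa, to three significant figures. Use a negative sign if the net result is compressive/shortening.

104 MPa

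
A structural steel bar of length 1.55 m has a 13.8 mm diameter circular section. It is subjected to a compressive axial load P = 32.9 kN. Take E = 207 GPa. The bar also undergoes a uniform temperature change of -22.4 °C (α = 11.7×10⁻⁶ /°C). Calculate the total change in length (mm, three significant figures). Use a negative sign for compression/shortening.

-2.05 mm

A = 149.6 mm².
δ_mech = NL/(AE) = -32900·1550/(149.6·207000) = -1.647 mm.
δ_thermal = αLΔT = 11.7e-6·1550·-22.4 = -0.4062 mm.
δ = δ_mech + δ_thermal = -2.053 mm.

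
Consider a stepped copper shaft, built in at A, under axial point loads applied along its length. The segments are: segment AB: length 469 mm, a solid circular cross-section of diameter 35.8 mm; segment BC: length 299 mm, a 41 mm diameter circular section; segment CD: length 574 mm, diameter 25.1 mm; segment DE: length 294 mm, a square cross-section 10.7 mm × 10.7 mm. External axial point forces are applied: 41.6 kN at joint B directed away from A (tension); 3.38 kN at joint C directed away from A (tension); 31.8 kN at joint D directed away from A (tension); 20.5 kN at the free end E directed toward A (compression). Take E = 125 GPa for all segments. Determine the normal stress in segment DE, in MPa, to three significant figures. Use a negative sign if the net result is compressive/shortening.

Internal axial forces (sectioning from the free end, tension +): N_DE = -20.5 kN, N_CD = 11.3 kN, N_BC = 14.68 kN, N_AB = 56.28 kN.
A_DE = 114.5 mm².
σ_DE = N_DE/A_DE = -20500/114.5 = -179.1 MPa.

-179 MPa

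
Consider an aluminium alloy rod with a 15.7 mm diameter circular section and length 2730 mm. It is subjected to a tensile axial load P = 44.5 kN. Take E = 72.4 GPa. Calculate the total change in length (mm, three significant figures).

A = 193.6 mm².
δ_mech = NL/(AE) = 44500·2730/(193.6·72400) = 8.668 mm.

8.67 mm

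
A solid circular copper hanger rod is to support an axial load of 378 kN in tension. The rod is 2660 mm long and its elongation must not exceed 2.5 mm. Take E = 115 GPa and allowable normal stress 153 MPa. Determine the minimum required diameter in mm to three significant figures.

Required area A ≥ P/σ_allow = 378000/153 = 2471 mm².
For a solid circular section, d ≥ √(4A/π) = 56.09 mm.
Elongation limit: A ≥ PL/(Eδ_allow) = 378000·2660/(115000·2.5) = 3497 mm² ⇒ d ≥ 66.73 mm.
The elongation limit governs.

66.7 mm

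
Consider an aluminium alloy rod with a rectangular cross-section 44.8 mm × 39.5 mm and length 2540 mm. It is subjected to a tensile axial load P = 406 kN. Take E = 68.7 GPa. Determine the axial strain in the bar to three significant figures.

0.00334

A = 1770 mm².
σ = N/A = 229.4 MPa; ε = σ/E = 229.4/68700 = 3.340e-03.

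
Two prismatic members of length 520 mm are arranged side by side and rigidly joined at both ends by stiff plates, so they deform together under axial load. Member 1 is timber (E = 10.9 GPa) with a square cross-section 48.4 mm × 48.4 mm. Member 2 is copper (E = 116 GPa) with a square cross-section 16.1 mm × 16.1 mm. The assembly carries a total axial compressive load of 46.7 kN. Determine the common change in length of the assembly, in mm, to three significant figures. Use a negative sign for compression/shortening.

-0.437 mm

A_1 = 2343 mm².
A_2 = 259.2 mm².
Equal strain + equilibrium ⇒ each member carries load in proportion to AE: A₁E₁ = 25530000 N, A₂E₂ = 30070000 N, ΣAE = 55600000 N.
δ = PL/ΣAE = -46700·520/55600000 = -0.4367 mm.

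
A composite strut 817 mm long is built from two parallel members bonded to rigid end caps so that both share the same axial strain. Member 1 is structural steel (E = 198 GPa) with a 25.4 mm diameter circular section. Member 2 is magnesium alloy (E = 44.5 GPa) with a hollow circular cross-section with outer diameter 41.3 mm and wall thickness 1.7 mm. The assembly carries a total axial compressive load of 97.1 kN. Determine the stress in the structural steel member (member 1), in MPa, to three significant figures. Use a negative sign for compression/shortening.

A_1 = 506.7 mm².
A_2 = 211.5 mm².
Equal strain + equilibrium ⇒ each member carries load in proportion to AE: A₁E₁ = 100300000 N, A₂E₂ = 9411000 N, ΣAE = 109700000 N.
σ₁ = P·E₁/ΣAE = -97100·198000/109700000 = -175.2 MPa.

-175 MPa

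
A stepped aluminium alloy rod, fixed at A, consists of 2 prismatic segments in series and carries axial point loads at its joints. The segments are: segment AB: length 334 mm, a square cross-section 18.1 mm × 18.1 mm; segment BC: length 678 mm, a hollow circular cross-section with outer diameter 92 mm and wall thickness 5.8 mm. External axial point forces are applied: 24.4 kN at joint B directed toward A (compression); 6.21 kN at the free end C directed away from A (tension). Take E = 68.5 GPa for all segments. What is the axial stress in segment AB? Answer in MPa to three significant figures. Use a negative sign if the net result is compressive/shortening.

Internal axial forces (sectioning from the free end, tension +): N_BC = 6.21 kN, N_AB = -18.19 kN.
A_AB = 327.6 mm².
σ_AB = N_AB/A_AB = -18190/327.6 = -55.52 MPa.

-55.5 MPa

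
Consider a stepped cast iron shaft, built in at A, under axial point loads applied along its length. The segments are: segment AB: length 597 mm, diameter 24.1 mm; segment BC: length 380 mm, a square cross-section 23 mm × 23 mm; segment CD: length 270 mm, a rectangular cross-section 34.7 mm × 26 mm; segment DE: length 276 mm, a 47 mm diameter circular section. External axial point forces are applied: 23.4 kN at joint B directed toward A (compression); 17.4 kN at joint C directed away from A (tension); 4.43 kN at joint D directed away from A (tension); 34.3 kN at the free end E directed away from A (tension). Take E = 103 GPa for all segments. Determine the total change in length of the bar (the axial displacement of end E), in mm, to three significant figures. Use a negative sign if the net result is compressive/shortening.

0.973 mm

Internal axial forces (sectioning from the free end, tension +): N_DE = 34.3 kN, N_CD = 38.73 kN, N_BC = 56.13 kN, N_AB = 32.73 kN.
A_AB = 456.2 mm².
A_BC = 529 mm².
A_CD = 902.2 mm².
A_DE = 1735 mm².
δ_AB = 32730·597/(456.2·103000) = 0.4159 mm
δ_BC = 56130·380/(529·103000) = 0.3915 mm
δ_CD = 38730·270/(902.2·103000) = 0.1125 mm
δ_DE = 34300·276/(1735·103000) = 0.05298 mm
δ = Σδ_i = 0.9728 mm.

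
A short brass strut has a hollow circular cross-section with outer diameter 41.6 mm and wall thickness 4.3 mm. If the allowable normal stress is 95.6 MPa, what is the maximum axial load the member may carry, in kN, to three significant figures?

A = 503.9 mm².
P_max = σ_allow · A = 95.6 · 503.9 = 48170 N = 48.17 kN.

48.2 kN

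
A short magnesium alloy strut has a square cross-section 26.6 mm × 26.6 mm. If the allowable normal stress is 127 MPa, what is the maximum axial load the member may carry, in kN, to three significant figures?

A = 707.6 mm².
P_max = σ_allow · A = 127 · 707.6 = 89860 N = 89.86 kN.

89.9 kN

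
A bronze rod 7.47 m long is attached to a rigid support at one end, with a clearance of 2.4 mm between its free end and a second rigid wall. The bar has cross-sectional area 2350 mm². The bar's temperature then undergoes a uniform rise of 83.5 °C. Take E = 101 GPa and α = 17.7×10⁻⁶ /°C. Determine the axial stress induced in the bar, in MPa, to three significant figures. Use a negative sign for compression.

Free thermal expansion αLΔT = 17.7e-6 · 7470 · 83.5 = 11.04 mm.
The walls engage after the gap closes; constrained expansion = 11.04 − 2.4 = 8.64 mm.
The walls impose strain ε = −(8.64)/7470 = -1.1567e-03; σ = Eε = 101000 · -1.1567e-03 = -116.8 MPa.

-117 MPa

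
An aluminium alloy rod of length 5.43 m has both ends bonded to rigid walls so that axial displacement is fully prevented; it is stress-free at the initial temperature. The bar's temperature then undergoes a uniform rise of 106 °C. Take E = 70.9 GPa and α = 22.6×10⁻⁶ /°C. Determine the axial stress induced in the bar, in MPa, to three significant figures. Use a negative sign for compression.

Free thermal expansion αLΔT = 22.6e-6 · 5430 · 106 = 13.01 mm.
The walls impose strain ε = −(13.01)/5430 = -2.3956e-03; σ = Eε = 70900 · -2.3956e-03 = -169.8 MPa.

-170 MPa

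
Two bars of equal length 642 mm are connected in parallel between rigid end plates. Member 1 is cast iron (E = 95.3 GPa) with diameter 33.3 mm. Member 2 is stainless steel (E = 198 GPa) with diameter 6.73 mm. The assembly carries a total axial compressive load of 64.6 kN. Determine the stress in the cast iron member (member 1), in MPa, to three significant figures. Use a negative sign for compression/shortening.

-68.4 MPa

A_1 = 870.9 mm².
A_2 = 35.57 mm².
Equal strain + equilibrium ⇒ each member carries load in proportion to AE: A₁E₁ = 83000000 N, A₂E₂ = 7043000 N, ΣAE = 90040000 N.
σ₁ = P·E₁/ΣAE = -64600·95300/90040000 = -68.37 MPa.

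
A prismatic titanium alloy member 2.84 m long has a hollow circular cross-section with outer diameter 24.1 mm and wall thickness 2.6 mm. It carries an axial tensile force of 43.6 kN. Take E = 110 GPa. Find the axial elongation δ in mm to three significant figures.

A = 175.6 mm².
δ_mech = NL/(AE) = 43600·2840/(175.6·110000) = 6.41 mm.

6.41 mm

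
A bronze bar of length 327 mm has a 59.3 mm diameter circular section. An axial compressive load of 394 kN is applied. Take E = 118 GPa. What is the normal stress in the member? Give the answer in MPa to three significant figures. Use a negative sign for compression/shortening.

A = 2762 mm².
σ = N/A = -394000/2762 = -142.7 MPa.

-143 MPa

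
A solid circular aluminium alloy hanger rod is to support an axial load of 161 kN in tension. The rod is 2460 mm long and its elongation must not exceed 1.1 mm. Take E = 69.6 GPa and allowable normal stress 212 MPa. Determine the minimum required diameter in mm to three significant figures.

81.2 mm

Required area A ≥ P/σ_allow = 161000/212 = 759.4 mm².
For a solid circular section, d ≥ √(4A/π) = 31.1 mm.
Elongation limit: A ≥ PL/(Eδ_allow) = 161000·2460/(69600·1.1) = 5173 mm² ⇒ d ≥ 81.16 mm.
The elongation limit governs.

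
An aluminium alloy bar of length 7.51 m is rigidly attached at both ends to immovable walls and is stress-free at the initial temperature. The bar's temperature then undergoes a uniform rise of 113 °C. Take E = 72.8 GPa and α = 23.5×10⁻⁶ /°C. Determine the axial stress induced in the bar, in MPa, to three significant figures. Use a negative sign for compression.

-193 MPa

Free thermal expansion αLΔT = 23.5e-6 · 7510 · 113 = 19.94 mm.
The walls impose strain ε = −(19.94)/7510 = -2.6555e-03; σ = Eε = 72800 · -2.6555e-03 = -193.3 MPa.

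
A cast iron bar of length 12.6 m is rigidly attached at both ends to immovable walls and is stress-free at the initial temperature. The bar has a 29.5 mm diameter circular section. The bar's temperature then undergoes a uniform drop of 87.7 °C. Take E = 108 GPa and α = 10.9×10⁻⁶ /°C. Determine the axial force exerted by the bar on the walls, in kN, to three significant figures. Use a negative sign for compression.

Free thermal expansion αLΔT = 10.9e-6 · 12600 · -87.7 = -12.04 mm.
The walls impose strain ε = −(-12.04)/12600 = 9.5593e-04; σ = Eε = 108000 · 9.5593e-04 = 103.2 MPa.
Wall reaction R = σ·A = 103.2·683.5 = 70560 N = 70.56 kN.

70.6 kN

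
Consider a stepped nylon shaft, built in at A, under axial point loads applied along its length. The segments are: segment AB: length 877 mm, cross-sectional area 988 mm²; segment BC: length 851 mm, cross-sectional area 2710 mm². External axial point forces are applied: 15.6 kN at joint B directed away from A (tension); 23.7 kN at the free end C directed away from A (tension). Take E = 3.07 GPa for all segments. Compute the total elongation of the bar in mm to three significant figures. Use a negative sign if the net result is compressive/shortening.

13.8 mm

Internal axial forces (sectioning from the free end, tension +): N_BC = 23.7 kN, N_AB = 39.3 kN.
δ_AB = 39300·877/(988·3070) = 11.36 mm
δ_BC = 23700·851/(2710·3070) = 2.424 mm
δ = Σδ_i = 13.79 mm.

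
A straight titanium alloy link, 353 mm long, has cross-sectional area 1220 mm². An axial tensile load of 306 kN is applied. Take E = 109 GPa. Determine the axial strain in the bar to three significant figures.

σ = N/A = 250.8 MPa; ε = σ/E = 250.8/109000 = 2.301e-03.

0.00230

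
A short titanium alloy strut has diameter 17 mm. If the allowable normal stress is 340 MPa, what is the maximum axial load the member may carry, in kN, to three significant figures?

A = 227 mm².
P_max = σ_allow · A = 340 · 227 = 77170 N = 77.17 kN.

77.2 kN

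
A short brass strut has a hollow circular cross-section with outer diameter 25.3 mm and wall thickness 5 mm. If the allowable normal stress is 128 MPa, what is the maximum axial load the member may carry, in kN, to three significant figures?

40.8 kN

A = 318.9 mm².
P_max = σ_allow · A = 128 · 318.9 = 40820 N = 40.82 kN.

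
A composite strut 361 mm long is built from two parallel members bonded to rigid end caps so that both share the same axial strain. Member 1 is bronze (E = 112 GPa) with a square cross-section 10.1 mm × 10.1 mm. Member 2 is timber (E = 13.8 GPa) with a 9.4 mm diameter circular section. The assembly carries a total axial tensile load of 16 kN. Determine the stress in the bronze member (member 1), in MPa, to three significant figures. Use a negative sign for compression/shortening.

145 MPa

A_1 = 102 mm².
A_2 = 69.4 mm².
Equal strain + equilibrium ⇒ each member carries load in proportion to AE: A₁E₁ = 11430000 N, A₂E₂ = 957700 N, ΣAE = 12380000 N.
σ₁ = P·E₁/ΣAE = 16000·112000/12380000 = 144.7 MPa.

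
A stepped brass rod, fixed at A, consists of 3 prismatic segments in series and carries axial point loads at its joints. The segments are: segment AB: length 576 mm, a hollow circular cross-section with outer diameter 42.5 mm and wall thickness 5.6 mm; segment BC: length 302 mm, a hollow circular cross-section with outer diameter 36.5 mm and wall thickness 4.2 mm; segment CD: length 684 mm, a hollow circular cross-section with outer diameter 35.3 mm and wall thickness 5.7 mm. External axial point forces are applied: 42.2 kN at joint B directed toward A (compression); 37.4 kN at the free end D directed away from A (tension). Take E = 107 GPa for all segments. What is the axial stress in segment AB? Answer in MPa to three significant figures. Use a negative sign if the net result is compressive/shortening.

-7.39 MPa

Internal axial forces (sectioning from the free end, tension +): N_CD = 37.4 kN, N_BC = 37.4 kN, N_AB = -4.8 kN.
A_AB = 649.2 mm².
σ_AB = N_AB/A_AB = -4800/649.2 = -7.394 MPa.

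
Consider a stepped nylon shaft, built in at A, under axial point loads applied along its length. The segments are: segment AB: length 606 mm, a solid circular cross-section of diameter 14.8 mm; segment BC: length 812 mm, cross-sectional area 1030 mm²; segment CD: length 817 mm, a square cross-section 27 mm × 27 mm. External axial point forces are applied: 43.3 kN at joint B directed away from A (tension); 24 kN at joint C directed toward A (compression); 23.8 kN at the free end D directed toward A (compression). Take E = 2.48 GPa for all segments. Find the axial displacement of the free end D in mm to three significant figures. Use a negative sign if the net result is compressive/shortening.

-32.3 mm

Internal axial forces (sectioning from the free end, tension +): N_CD = -23.8 kN, N_BC = -47.8 kN, N_AB = -4.5 kN.
A_AB = 172 mm².
A_CD = 729 mm².
δ_AB = -4500·606/(172·2480) = -6.392 mm
δ_BC = -47800·812/(1030·2480) = -15.19 mm
δ_CD = -23800·817/(729·2480) = -10.76 mm
δ = Σδ_i = -32.34 mm.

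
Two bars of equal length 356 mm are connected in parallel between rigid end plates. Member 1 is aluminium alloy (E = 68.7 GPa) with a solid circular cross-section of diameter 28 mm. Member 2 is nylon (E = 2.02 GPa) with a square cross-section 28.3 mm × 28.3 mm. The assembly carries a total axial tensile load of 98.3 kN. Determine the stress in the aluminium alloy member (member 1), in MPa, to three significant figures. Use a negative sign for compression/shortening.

A_1 = 615.8 mm².
A_2 = 800.9 mm².
Equal strain + equilibrium ⇒ each member carries load in proportion to AE: A₁E₁ = 42300000 N, A₂E₂ = 1618000 N, ΣAE = 43920000 N.
σ₁ = P·E₁/ΣAE = 98300·68700/43920000 = 153.8 MPa.

154 MPa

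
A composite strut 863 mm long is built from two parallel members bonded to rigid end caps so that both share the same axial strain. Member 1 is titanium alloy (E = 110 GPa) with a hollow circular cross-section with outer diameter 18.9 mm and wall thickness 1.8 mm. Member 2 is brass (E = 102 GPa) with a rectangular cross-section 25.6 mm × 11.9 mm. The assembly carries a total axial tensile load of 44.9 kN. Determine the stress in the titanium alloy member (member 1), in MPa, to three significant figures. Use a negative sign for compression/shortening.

118 MPa

A_1 = 96.7 mm².
A_2 = 304.6 mm².
Equal strain + equilibrium ⇒ each member carries load in proportion to AE: A₁E₁ = 10640000 N, A₂E₂ = 31070000 N, ΣAE = 41710000 N.
σ₁ = P·E₁/ΣAE = 44900·110000/41710000 = 118.4 MPa.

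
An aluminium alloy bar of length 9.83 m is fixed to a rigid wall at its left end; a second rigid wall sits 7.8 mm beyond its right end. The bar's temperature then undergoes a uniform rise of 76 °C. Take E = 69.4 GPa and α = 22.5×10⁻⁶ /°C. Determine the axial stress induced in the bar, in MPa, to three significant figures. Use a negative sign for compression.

Free thermal expansion αLΔT = 22.5e-6 · 9830 · 76 = 16.81 mm.
The walls engage after the gap closes; constrained expansion = 16.81 − 7.8 = 9.009 mm.
The walls impose strain ε = −(9.009)/9830 = -9.1651e-04; σ = Eε = 69400 · -9.1651e-04 = -63.61 MPa.

-63.6 MPa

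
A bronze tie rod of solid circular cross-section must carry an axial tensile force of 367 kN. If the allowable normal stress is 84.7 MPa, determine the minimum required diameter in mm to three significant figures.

74.3 mm

Required area A ≥ P/σ_allow = 367000/84.7 = 4333 mm².
For a solid circular section, d ≥ √(4A/π) = 74.28 mm.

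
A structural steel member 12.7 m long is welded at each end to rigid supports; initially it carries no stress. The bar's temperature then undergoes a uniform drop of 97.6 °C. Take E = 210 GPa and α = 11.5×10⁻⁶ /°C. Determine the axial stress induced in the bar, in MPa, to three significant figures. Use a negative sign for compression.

236 MPa

Free thermal expansion αLΔT = 11.5e-6 · 12700 · -97.6 = -14.25 mm.
The walls impose strain ε = −(-14.25)/12700 = 1.1224e-03; σ = Eε = 210000 · 1.1224e-03 = 235.7 MPa.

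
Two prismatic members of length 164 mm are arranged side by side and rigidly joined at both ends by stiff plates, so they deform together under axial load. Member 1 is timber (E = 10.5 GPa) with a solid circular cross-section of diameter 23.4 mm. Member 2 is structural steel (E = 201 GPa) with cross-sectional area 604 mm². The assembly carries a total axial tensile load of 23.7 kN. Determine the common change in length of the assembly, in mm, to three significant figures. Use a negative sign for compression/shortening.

A_1 = 430.1 mm².
Equal strain + equilibrium ⇒ each member carries load in proportion to AE: A₁E₁ = 4516000 N, A₂E₂ = 121400000 N, ΣAE = 125900000 N.
δ = PL/ΣAE = 23700·164/125900000 = 0.03087 mm.

0.0309 mm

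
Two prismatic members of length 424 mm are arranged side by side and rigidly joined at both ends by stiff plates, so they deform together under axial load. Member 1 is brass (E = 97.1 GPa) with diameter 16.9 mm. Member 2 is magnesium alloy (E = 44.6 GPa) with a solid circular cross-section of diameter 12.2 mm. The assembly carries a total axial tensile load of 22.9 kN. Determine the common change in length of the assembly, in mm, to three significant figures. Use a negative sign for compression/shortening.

0.360 mm

A_1 = 224.3 mm².
A_2 = 116.9 mm².
Equal strain + equilibrium ⇒ each member carries load in proportion to AE: A₁E₁ = 21780000 N, A₂E₂ = 5214000 N, ΣAE = 26990000 N.
δ = PL/ΣAE = 22900·424/26990000 = 0.3597 mm.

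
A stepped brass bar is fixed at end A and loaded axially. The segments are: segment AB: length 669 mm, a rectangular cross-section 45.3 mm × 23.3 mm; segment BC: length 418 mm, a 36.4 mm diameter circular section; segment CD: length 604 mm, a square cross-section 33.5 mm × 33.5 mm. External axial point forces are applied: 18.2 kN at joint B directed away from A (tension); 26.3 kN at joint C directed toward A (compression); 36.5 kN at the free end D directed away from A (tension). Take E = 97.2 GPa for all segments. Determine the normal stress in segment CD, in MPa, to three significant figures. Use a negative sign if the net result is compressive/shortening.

32.5 MPa

Internal axial forces (sectioning from the free end, tension +): N_CD = 36.5 kN, N_BC = 10.2 kN, N_AB = 28.4 kN.
A_CD = 1122 mm².
σ_CD = N_CD/A_CD = 36500/1122 = 32.52 MPa.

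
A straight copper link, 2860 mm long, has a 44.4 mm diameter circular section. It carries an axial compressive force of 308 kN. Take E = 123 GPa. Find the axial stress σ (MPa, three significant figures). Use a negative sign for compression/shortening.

-199 MPa

A = 1548 mm².
σ = N/A = -308000/1548 = -198.9 MPa.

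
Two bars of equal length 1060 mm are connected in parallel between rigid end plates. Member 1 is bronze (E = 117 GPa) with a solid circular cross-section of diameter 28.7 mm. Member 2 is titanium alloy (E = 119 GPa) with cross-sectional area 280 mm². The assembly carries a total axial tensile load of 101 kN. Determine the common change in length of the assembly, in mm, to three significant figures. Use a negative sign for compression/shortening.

A_1 = 646.9 mm².
Equal strain + equilibrium ⇒ each member carries load in proportion to AE: A₁E₁ = 75690000 N, A₂E₂ = 33320000 N, ΣAE = 109000000 N.
δ = PL/ΣAE = 101000·1060/109000000 = 0.9821 mm.

0.982 mm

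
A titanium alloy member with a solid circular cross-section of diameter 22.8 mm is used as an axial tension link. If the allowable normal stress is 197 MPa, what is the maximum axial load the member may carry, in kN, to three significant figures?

80.4 kN

A = 408.3 mm².
P_max = σ_allow · A = 197 · 408.3 = 80430 N = 80.43 kN.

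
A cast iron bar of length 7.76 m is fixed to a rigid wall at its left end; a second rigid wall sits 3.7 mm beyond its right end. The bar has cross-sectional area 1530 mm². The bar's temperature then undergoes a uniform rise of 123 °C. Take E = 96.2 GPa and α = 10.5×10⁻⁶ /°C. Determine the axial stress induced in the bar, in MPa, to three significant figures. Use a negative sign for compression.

Free thermal expansion αLΔT = 10.5e-6 · 7760 · 123 = 10.02 mm.
The walls engage after the gap closes; constrained expansion = 10.02 − 3.7 = 6.322 mm.
The walls impose strain ε = −(6.322)/7760 = -8.1470e-04; σ = Eε = 96200 · -8.1470e-04 = -78.37 MPa.

-78.4 MPa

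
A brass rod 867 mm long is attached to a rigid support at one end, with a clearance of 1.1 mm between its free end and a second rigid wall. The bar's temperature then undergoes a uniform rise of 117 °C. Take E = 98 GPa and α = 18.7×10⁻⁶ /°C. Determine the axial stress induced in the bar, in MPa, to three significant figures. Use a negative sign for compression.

-90.1 MPa

Free thermal expansion αLΔT = 18.7e-6 · 867 · 117 = 1.897 mm.
The walls engage after the gap closes; constrained expansion = 1.897 − 1.1 = 0.7969 mm.
The walls impose strain ε = −(0.7969)/867 = -9.1916e-04; σ = Eε = 98000 · -9.1916e-04 = -90.08 MPa.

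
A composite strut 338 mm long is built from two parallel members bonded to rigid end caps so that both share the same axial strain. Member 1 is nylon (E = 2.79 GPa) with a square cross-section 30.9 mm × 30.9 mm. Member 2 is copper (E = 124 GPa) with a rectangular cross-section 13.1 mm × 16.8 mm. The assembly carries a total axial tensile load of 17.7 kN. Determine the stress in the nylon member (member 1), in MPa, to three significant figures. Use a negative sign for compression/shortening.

1.65 MPa

A_1 = 954.8 mm².
A_2 = 220.1 mm².
Equal strain + equilibrium ⇒ each member carries load in proportion to AE: A₁E₁ = 2664000 N, A₂E₂ = 27290000 N, ΣAE = 29950000 N.
σ₁ = P·E₁/ΣAE = 17700·2790/29950000 = 1.649 MPa.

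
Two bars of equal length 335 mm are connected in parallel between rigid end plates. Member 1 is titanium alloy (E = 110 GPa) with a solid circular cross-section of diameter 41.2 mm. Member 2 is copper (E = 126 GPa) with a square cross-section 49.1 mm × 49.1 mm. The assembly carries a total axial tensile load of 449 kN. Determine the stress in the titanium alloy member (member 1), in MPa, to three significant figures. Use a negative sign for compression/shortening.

110 MPa

A_1 = 1333 mm².
A_2 = 2411 mm².
Equal strain + equilibrium ⇒ each member carries load in proportion to AE: A₁E₁ = 146600000 N, A₂E₂ = 303800000 N, ΣAE = 450400000 N.
σ₁ = P·E₁/ΣAE = 449000·110000/450400000 = 109.7 MPa.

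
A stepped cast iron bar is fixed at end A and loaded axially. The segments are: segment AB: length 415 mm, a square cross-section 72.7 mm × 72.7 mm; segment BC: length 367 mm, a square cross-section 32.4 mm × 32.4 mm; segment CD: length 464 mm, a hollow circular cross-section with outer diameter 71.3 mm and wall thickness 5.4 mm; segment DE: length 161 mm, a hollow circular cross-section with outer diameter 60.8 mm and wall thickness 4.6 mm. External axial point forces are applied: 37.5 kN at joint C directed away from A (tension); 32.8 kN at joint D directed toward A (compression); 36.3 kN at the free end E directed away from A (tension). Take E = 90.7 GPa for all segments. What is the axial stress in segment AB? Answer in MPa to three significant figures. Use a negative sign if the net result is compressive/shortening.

Internal axial forces (sectioning from the free end, tension +): N_DE = 36.3 kN, N_CD = 3.5 kN, N_BC = 41 kN, N_AB = 41 kN.
A_AB = 5285 mm².
σ_AB = N_AB/A_AB = 41000/5285 = 7.757 MPa.

7.76 MPa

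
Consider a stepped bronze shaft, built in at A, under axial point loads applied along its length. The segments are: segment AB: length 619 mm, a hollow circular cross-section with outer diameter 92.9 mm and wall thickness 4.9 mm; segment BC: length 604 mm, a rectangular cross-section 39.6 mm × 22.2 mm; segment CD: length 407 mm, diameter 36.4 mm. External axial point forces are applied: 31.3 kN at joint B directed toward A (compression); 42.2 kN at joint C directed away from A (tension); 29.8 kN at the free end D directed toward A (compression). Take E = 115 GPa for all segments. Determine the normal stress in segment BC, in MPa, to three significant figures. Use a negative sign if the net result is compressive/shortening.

Internal axial forces (sectioning from the free end, tension +): N_CD = -29.8 kN, N_BC = 12.4 kN, N_AB = -18.9 kN.
A_BC = 879.1 mm².
σ_BC = N_BC/A_BC = 12400/879.1 = 14.11 MPa.

14.1 MPa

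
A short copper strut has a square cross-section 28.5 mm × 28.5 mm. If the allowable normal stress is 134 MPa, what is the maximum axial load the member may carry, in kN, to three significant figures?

109 kN

A = 812.2 mm².
P_max = σ_allow · A = 134 · 812.2 = 108800 N = 108.8 kN.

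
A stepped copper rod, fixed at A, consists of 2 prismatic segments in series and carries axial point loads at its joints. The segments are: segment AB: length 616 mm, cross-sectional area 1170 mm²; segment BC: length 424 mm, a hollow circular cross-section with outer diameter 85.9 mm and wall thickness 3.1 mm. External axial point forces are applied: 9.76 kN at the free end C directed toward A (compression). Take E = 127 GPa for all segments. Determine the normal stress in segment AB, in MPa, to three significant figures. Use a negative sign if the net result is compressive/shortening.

Internal axial forces (sectioning from the free end, tension +): N_BC = -9.76 kN, N_AB = -9.76 kN.
σ_AB = N_AB/A_AB = -9760/1170 = -8.342 MPa.

-8.34 MPa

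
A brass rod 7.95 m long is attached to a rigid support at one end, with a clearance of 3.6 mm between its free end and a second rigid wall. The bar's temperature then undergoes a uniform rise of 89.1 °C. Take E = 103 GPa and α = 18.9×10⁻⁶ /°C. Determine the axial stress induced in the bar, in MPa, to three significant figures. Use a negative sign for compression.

Free thermal expansion αLΔT = 18.9e-6 · 7950 · 89.1 = 13.39 mm.
The walls engage after the gap closes; constrained expansion = 13.39 − 3.6 = 9.788 mm.
The walls impose strain ε = −(9.788)/7950 = -1.2312e-03; σ = Eε = 103000 · -1.2312e-03 = -126.8 MPa.

-127 MPa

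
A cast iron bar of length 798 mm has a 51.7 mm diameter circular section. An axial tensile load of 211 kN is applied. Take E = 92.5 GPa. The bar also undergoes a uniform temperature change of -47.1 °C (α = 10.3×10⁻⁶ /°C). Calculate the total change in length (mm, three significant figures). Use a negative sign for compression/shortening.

0.480 mm

A = 2099 mm².
δ_mech = NL/(AE) = 211000·798/(2099·92500) = 0.8671 mm.
δ_thermal = αLΔT = 10.3e-6·798·-47.1 = -0.3871 mm.
δ = δ_mech + δ_thermal = 0.48 mm.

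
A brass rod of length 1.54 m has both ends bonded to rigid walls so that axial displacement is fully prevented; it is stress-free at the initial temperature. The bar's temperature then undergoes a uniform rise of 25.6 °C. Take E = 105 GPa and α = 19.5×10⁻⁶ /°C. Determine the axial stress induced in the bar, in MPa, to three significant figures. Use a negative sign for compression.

Free thermal expansion αLΔT = 19.5e-6 · 1540 · 25.6 = 0.7688 mm.
The walls impose strain ε = −(0.7688)/1540 = -4.9920e-04; σ = Eε = 105000 · -4.9920e-04 = -52.42 MPa.

-52.4 MPa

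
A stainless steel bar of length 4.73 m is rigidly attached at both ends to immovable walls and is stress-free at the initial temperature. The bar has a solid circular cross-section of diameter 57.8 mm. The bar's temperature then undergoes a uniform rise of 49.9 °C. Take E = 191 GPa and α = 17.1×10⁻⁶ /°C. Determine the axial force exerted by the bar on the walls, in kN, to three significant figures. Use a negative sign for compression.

-428 kN

Free thermal expansion αLΔT = 17.1e-6 · 4730 · 49.9 = 4.036 mm.
The walls impose strain ε = −(4.036)/4730 = -8.5329e-04; σ = Eε = 191000 · -8.5329e-04 = -163 MPa.
Wall reaction R = σ·A = -163·2624 = -427600 N = -427.6 kN.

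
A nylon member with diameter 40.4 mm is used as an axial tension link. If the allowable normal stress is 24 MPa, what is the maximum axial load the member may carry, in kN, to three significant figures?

A = 1282 mm².
P_max = σ_allow · A = 24 · 1282 = 30770 N = 30.77 kN.

30.8 kN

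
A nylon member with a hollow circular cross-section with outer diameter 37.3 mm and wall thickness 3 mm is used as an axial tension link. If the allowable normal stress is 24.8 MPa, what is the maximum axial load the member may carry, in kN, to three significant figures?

8.02 kN

A = 323.3 mm².
P_max = σ_allow · A = 24.8 · 323.3 = 8017 N = 8.017 kN.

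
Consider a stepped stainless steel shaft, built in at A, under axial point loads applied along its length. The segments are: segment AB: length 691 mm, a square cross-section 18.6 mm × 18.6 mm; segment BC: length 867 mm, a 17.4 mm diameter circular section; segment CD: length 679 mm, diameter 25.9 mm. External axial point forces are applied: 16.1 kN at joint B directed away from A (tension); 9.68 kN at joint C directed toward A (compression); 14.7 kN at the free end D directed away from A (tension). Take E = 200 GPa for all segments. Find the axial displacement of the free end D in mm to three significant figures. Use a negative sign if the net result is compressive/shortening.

0.397 mm

Internal axial forces (sectioning from the free end, tension +): N_CD = 14.7 kN, N_BC = 5.02 kN, N_AB = 21.12 kN.
A_AB = 346 mm².
A_BC = 237.8 mm².
A_CD = 526.9 mm².
δ_AB = 21120·691/(346·200000) = 0.2109 mm
δ_BC = 5020·867/(237.8·200000) = 0.09152 mm
δ_CD = 14700·679/(526.9·200000) = 0.09473 mm
δ = Σδ_i = 0.3972 mm.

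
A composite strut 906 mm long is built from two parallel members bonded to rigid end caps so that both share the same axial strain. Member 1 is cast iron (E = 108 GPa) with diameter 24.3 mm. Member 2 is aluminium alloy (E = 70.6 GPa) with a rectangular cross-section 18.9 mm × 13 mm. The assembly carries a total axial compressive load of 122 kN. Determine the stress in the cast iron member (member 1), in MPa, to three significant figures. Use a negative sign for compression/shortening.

-195 MPa

A_1 = 463.8 mm².
A_2 = 245.7 mm².
Equal strain + equilibrium ⇒ each member carries load in proportion to AE: A₁E₁ = 50090000 N, A₂E₂ = 17350000 N, ΣAE = 67430000 N.
σ₁ = P·E₁/ΣAE = -122000·108000/67430000 = -195.4 MPa.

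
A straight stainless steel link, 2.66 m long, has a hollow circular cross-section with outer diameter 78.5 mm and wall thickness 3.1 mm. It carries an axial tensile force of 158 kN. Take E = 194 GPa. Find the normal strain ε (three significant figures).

A = 734.3 mm².
σ = N/A = 215.2 MPa; ε = σ/E = 215.2/194000 = 1.109e-03.

0.00111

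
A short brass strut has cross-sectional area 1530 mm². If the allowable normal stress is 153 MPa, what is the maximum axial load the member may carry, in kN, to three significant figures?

P_max = σ_allow · A = 153 · 1530 = 234100 N = 234.1 kN.

234 kN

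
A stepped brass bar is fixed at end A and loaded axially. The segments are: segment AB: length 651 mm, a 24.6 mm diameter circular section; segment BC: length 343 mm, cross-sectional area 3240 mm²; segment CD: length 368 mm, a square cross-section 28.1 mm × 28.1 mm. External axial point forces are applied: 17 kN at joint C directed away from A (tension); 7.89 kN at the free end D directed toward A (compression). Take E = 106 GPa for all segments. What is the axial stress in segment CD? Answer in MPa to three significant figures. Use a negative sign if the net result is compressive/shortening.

-9.99 MPa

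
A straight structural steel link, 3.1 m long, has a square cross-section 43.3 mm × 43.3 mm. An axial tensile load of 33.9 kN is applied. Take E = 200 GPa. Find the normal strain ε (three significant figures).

9.04e-05

A = 1875 mm².
σ = N/A = 18.08 MPa; ε = σ/E = 18.08/200000 = 9.041e-05.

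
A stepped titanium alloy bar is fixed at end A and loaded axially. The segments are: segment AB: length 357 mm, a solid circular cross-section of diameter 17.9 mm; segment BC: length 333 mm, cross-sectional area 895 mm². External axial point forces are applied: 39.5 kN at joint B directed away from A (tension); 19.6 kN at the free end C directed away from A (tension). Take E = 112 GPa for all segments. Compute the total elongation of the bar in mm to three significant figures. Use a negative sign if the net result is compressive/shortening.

Internal axial forces (sectioning from the free end, tension +): N_BC = 19.6 kN, N_AB = 59.1 kN.
A_AB = 251.6 mm².
δ_AB = 59100·357/(251.6·112000) = 0.7486 mm
δ_BC = 19600·333/(895·112000) = 0.06511 mm
δ = Σδ_i = 0.8137 mm.

0.814 mm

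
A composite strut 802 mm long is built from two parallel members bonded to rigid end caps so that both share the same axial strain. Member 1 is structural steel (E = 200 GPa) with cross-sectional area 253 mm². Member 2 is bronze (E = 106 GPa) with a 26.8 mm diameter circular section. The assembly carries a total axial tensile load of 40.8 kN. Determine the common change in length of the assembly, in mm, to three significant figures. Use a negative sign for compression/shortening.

0.296 mm

A_2 = 564.1 mm².
Equal strain + equilibrium ⇒ each member carries load in proportion to AE: A₁E₁ = 50600000 N, A₂E₂ = 59800000 N, ΣAE = 110400000 N.
δ = PL/ΣAE = 40800·802/110400000 = 0.2964 mm.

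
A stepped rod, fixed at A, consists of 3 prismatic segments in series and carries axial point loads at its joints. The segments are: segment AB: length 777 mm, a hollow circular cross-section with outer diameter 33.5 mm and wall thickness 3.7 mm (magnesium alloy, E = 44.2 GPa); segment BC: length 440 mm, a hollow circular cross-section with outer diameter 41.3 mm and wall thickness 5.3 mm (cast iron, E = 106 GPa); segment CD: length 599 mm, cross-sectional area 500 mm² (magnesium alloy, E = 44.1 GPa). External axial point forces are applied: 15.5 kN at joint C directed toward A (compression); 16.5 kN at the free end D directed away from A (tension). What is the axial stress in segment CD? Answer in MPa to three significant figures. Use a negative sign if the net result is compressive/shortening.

Internal axial forces (sectioning from the free end, tension +): N_CD = 16.5 kN, N_BC = 1 kN, N_AB = 1 kN.
σ_CD = N_CD/A_CD = 16500/500 = 33 MPa.

33.0 MPa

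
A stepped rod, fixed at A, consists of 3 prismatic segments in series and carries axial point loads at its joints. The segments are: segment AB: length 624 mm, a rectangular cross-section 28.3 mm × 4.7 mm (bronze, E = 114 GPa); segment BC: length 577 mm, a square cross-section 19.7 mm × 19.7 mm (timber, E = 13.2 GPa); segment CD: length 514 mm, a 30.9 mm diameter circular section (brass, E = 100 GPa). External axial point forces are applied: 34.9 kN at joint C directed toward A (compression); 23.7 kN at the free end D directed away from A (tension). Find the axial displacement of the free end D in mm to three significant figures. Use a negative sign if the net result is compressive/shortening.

-1.56 mm

Internal axial forces (sectioning from the free end, tension +): N_CD = 23.7 kN, N_BC = -11.2 kN, N_AB = -11.2 kN.
A_AB = 133 mm².
A_BC = 388.1 mm².
A_CD = 749.9 mm².
δ_AB = -11200·624/(133·114000) = -0.4609 mm
δ_BC = -11200·577/(388.1·13200) = -1.262 mm
δ_CD = 23700·514/(749.9·100000) = 0.1624 mm
δ = Σδ_i = -1.56 mm.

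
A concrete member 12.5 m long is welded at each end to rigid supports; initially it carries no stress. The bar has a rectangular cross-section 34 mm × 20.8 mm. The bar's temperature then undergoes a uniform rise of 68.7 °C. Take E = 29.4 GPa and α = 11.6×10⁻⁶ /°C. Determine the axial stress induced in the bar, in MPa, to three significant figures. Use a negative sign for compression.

-23.4 MPa

Free thermal expansion αLΔT = 11.6e-6 · 12500 · 68.7 = 9.962 mm.
The walls impose strain ε = −(9.962)/12500 = -7.9692e-04; σ = Eε = 29400 · -7.9692e-04 = -23.43 MPa.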